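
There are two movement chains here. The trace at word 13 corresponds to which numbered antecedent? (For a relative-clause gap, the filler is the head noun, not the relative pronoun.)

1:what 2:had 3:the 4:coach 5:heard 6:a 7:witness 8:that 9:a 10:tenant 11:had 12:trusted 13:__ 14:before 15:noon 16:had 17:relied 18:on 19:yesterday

7

The marked gap is inside the relative clause, the direct object of "trusted".
Its filler is the head noun "witness" (via "that"), at word 7.
(The other dependency links word 1 to a gap after word 18.)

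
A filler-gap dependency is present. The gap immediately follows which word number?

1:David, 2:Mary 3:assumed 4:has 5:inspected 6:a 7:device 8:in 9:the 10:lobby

The displaced element is "David" (word 1).
It is linked across 1 clause boundary (Ø).
It functions as the subject of "inspected", so the gap sits immediately after word 3 ("assumed").
Base order: Mary assumed that David has inspected a device in the lobby.

3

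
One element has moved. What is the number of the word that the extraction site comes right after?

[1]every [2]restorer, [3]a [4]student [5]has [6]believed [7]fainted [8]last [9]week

The displaced element is "every restorer" (word 2).
It is linked across 1 clause boundary (Ø).
It functions as the subject of "fainted", so the gap sits immediately after word 6 ("believed").
Base order: A student has believed that every restorer fainted last week.

6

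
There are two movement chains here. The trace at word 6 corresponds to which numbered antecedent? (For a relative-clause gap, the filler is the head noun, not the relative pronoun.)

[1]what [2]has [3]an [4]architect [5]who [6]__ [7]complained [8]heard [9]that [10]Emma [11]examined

The marked gap is inside the relative clause, the subject of "complained".
Its filler is the head noun "architect" (via "who"), at word 4.
(The other dependency links word 1 to a gap after word 11.)

4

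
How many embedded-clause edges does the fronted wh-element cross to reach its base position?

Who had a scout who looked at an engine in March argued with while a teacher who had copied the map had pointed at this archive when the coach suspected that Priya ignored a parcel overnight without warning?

"who" originates inside the matrix clause — no clause boundary is crossed.

0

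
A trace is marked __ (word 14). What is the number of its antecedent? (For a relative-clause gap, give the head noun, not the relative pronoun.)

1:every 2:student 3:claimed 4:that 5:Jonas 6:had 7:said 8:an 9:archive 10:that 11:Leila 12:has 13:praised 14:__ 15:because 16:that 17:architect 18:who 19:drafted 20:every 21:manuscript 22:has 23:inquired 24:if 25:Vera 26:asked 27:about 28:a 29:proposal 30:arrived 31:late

9

The gap at 14 is the object of "praised", inside a relative clause.
The relative pronoun is "that" (word 10); it is bound by the head noun immediately before it.
Its filler is the head noun "archive", at word 9.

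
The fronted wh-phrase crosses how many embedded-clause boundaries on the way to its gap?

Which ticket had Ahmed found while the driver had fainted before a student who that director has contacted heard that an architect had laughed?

0

"which ticket" originates inside the matrix clause — no clause boundary is crossed.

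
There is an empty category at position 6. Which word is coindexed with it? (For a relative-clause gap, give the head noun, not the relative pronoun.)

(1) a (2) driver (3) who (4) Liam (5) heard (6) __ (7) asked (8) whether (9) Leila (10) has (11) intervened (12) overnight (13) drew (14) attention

The gap at 6 is the subject of "asked", inside a relative clause.
The relative pronoun is "who" (word 3); it is bound by the head noun immediately before it.
Its filler is the head noun "driver", at word 2.

2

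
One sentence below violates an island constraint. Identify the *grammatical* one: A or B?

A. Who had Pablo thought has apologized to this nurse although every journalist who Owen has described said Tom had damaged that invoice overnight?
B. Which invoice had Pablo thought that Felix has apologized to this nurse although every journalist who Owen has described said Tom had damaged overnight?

A

In B, the wh-phrase is extracted from inside an adjunct island (introduced by "although"), which blocks movement.
In A, the extraction path crosses only that-complement boundaries, which are transparent.
So A is grammatical.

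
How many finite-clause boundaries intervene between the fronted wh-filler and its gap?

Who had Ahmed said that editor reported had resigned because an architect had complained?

2

"who" is extracted from the subject of "resigned".
Boundaries crossed, outermost first: [Ø], [Ø] — 2 in total.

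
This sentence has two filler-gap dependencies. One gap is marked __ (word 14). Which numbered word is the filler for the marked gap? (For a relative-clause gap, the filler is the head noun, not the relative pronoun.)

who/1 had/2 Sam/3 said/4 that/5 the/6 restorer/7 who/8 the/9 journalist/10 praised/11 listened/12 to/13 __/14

The marked gap is the object of the preposition "to" of "listened".
Its filler is the fronted wh-phrase "who", at word 1.
(The other dependency links word 7 to a gap after word 11.)

1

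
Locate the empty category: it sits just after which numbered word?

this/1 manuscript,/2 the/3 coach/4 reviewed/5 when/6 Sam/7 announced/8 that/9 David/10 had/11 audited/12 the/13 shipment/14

The displaced element is "this manuscript" (word 2).
It functions as the direct object of "reviewed", so the gap sits immediately after word 5 ("reviewed").
Base order: The coach reviewed this manuscript when Sam announced that David had audited the shipment.

5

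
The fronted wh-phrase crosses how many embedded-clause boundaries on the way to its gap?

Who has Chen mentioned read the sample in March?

"who" is extracted from the subject of "read".
Boundaries crossed, outermost first: [Ø] — 1 in total.

1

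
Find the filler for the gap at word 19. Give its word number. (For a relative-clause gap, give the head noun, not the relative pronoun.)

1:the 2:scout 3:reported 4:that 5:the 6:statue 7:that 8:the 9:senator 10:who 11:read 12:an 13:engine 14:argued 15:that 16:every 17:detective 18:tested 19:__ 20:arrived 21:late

6

The gap at 19 is the object of "tested", inside a relative clause.
The relative pronoun is "that" (word 7); it is bound by the head noun immediately before it.
Its filler is the head noun "statue", at word 6.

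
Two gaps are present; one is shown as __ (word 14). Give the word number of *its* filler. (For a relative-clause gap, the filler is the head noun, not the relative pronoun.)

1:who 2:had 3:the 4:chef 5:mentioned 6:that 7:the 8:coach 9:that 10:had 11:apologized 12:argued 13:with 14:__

1

The marked gap is the object of the preposition "with" of "argued".
Its filler is the fronted wh-phrase "who", at word 1.
(The other dependency links word 8 to a gap after word 9.)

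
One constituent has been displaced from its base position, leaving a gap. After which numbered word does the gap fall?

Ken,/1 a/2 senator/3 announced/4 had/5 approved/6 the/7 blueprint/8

The displaced element is "Ken" (word 1).
It is linked across 1 clause boundary (Ø).
It functions as the subject of "approved", so the gap sits immediately after word 4 ("announced").
Base order: A senator announced that Ken had approved the blueprint.

4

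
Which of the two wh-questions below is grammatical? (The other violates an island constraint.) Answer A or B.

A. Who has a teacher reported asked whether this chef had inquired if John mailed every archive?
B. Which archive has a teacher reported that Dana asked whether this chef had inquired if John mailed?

In B, the wh-phrase is extracted from inside a wh-island (introduced by "whether"), which blocks movement.
In A, the extraction path crosses only that-complement boundaries, which are transparent.
So A is grammatical.

A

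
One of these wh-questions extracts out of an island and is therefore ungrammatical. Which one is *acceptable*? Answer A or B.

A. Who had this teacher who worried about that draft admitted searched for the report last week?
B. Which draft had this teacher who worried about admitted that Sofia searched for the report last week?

In B, the wh-phrase is extracted from inside a complex-NP island (relative clause) (introduced by "who"), which blocks movement.
In A, the extraction path crosses only that-complement boundaries, which are transparent.
So A is grammatical.

A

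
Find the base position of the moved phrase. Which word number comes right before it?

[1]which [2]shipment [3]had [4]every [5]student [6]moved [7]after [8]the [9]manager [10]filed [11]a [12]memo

6

The displaced element is "which shipment" (word 2).
It functions as the direct object of "moved", so the gap sits immediately after word 6 ("moved").
Base order: Every student had moved which shipment after the manager filed a memo.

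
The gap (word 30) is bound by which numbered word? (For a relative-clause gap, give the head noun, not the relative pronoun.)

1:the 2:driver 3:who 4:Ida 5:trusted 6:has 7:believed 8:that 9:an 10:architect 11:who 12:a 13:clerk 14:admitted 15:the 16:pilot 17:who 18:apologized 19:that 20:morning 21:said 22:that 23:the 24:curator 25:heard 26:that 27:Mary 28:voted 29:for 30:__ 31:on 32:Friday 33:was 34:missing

10

The gap at 30 is the prepositional object of "voted", inside a relative clause.
The relative pronoun is "who" (word 11); it is bound by the head noun immediately before it.
Its filler is the head noun "architect", at word 10.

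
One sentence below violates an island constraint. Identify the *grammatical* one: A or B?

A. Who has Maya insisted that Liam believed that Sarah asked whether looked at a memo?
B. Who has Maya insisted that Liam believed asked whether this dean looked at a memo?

In A, the wh-phrase is extracted from inside a wh-island (introduced by "whether"), which blocks movement.
In B, the extraction path crosses only that-complement boundaries, which are transparent.
So B is grammatical.

B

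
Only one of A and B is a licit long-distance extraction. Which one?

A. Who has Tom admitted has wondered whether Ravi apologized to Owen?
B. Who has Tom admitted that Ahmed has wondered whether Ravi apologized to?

A

In B, the wh-phrase is extracted from inside a wh-island (introduced by "whether"), which blocks movement.
In A, the extraction path crosses only that-complement boundaries, which are transparent.
So A is grammatical.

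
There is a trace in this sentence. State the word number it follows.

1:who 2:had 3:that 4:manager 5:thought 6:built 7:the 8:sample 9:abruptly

5

The displaced element is "who" (word 1).
It is linked across 1 clause boundary (Ø).
It functions as the subject of "built", so the gap sits immediately after word 5 ("thought").
Base order: That manager had thought that who built the sample abruptly.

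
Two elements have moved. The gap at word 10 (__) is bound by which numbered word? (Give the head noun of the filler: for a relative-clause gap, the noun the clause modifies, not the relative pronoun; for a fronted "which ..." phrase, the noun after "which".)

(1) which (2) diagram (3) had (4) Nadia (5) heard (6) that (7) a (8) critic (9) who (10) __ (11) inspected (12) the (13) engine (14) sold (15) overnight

8

The marked gap is inside the relative clause, the subject of "inspected".
Its filler is the head noun "critic" (via "who"), at word 8.
(The other dependency links word 2 to a gap after word 14.)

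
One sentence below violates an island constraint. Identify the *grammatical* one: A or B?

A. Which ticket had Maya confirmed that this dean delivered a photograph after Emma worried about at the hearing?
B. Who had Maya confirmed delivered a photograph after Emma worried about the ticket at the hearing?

B

In A, the wh-phrase is extracted from inside an adjunct island (introduced by "after"), which blocks movement.
In B, the extraction path crosses only that-complement boundaries, which are transparent.
So B is grammatical.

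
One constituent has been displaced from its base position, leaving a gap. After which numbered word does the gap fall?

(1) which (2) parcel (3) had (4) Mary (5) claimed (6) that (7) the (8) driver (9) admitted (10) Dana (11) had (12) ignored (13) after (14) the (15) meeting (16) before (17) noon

12

The displaced element is "which parcel" (word 2).
It is linked across 2 clause boundaries (that → Ø).
It functions as the direct object of "ignored", so the gap sits immediately after word 12 ("ignored").
Base order: Mary had claimed that the driver admitted Dana had ignored which parcel after the meeting before noon.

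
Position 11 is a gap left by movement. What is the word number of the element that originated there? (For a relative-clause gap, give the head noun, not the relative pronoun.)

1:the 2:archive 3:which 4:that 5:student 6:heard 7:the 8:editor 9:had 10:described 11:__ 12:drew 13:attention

2

The gap at 11 is the object of "described", inside a relative clause.
The relative pronoun is "which" (word 3); it is bound by the head noun immediately before it.
Its filler is the head noun "archive", at word 2.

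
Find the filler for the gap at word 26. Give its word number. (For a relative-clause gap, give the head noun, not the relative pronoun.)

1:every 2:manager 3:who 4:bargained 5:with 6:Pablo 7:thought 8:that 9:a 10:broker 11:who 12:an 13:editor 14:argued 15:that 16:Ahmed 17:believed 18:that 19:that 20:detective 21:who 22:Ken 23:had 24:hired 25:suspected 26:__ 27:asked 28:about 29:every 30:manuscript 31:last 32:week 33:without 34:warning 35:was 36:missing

10

The gap at 26 is the subject of "asked", inside a relative clause.
The relative pronoun is "who" (word 11); it is bound by the head noun immediately before it.
Its filler is the head noun "broker", at word 10.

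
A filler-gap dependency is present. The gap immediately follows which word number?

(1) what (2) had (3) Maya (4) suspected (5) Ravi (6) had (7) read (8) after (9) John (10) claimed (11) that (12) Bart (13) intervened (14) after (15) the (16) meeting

7

The displaced element is "what" (word 1).
It is linked across 1 clause boundary (Ø).
It functions as the direct object of "read", so the gap sits immediately after word 7 ("read").
Base order: Maya had suspected Ravi had read what after John claimed that Bart intervened after the meeting.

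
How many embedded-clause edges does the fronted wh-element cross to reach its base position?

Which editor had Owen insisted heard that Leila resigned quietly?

1

"which editor" is extracted from the subject of "heard".
Boundaries crossed, outermost first: [Ø] — 1 in total.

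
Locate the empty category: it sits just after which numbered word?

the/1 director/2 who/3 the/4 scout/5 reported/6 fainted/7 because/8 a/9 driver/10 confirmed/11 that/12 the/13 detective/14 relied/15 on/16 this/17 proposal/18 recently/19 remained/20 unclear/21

6

The displaced element is "the director" (word 2).
It is linked across 1 clause boundary (Ø).
It functions as the subject of "fainted", so the gap sits immediately after word 6 ("reported").
Base order: The scout reported the director fainted because a driver confirmed that the detective relied on this proposal recently.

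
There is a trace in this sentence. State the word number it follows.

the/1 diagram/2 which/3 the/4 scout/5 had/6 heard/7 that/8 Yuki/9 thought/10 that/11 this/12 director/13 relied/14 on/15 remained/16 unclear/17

15

The displaced element is "the diagram" (word 2).
It is linked across 2 clause boundaries (that → that).
It functions as the object of the preposition "on" of "relied", so the gap sits immediately after word 15 ("on").
Base order: The scout had heard that Yuki thought that this director relied on the diagram.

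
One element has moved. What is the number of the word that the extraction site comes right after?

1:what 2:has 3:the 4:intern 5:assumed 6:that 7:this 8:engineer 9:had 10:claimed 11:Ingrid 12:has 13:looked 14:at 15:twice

14

The displaced element is "what" (word 1).
It is linked across 2 clause boundaries (that → Ø).
It functions as the object of the preposition "at" of "looked", so the gap sits immediately after word 14 ("at").
Base order: The intern has assumed that this engineer had claimed Ingrid has looked at what twice.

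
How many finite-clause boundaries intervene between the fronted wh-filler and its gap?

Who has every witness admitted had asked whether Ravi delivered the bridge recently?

1

"who" is extracted from the subject of "asked".
Boundaries crossed, outermost first: [Ø] — 1 in total.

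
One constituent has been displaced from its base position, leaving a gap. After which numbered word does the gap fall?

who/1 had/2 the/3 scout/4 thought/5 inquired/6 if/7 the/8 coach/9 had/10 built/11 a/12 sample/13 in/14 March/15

The displaced element is "who" (word 1).
It is linked across 1 clause boundary (Ø).
It functions as the subject of "inquired", so the gap sits immediately after word 5 ("thought").
Base order: The scout had thought who inquired if the coach had built a sample in March.

5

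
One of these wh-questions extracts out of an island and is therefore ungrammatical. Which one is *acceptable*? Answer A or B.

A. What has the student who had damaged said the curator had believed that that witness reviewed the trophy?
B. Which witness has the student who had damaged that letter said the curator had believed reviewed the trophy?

In A, the wh-phrase is extracted from inside a complex-NP island (relative clause) (introduced by "who"), which blocks movement.
In B, the extraction path crosses only that-complement boundaries, which are transparent.
So B is grammatical.

B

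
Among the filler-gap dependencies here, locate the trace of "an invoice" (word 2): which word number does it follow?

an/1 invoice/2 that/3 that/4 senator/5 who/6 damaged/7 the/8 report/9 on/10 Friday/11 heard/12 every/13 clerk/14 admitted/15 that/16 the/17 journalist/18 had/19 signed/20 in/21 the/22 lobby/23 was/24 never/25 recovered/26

The displaced element is "an invoice" (word 2).
It is linked across 2 clause boundaries (Ø → that).
It functions as the direct object of "signed", so the gap sits immediately after word 20 ("signed").
Base order: That senator who damaged the report on Friday heard every clerk admitted that the journalist had signed an invoice in the lobby.

20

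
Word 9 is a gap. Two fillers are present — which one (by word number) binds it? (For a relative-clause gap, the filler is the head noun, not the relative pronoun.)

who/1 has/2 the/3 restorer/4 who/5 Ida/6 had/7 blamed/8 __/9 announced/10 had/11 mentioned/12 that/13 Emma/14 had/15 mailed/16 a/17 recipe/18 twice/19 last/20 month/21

4

The marked gap is inside the relative clause, the direct object of "blamed".
Its filler is the head noun "restorer" (via "who"), at word 4.
(The other dependency links word 1 to a gap after word 10.)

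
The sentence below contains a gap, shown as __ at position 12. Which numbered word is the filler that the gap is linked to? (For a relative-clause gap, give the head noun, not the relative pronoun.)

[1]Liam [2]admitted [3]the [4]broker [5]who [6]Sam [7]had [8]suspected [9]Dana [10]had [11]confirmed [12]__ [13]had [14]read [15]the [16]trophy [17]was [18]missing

4

The gap at 12 is the subject of "read", inside a relative clause.
The relative pronoun is "who" (word 5); it is bound by the head noun immediately before it.
Its filler is the head noun "broker", at word 4.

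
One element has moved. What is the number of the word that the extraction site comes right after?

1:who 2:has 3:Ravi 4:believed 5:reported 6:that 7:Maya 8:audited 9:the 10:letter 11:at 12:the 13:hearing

The displaced element is "who" (word 1).
It is linked across 1 clause boundary (Ø).
It functions as the subject of "reported", so the gap sits immediately after word 4 ("believed").
Base order: Ravi has believed who reported that Maya audited the letter at the hearing.

4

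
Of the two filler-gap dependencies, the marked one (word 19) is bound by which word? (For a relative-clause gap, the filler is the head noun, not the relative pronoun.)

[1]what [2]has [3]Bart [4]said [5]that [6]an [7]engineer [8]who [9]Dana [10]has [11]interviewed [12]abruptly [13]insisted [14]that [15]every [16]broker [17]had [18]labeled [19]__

1

The marked gap is the direct object of "labeled".
Its filler is the fronted wh-phrase "what", at word 1.
(The other dependency links word 7 to a gap after word 11.)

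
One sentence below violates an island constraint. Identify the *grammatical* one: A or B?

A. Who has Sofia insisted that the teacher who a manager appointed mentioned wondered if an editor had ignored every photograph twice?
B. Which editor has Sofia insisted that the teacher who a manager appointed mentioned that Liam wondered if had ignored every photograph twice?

In B, the wh-phrase is extracted from inside a wh-island (introduced by "if"), which blocks movement.
In A, the extraction path crosses only that-complement boundaries, which are transparent.
So A is grammatical.

A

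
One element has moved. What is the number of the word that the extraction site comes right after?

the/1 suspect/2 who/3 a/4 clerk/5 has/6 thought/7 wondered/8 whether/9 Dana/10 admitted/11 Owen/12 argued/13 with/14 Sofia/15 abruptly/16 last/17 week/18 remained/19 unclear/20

The displaced element is "the suspect" (word 2).
It is linked across 1 clause boundary (Ø).
It functions as the subject of "wondered", so the gap sits immediately after word 7 ("thought").
Base order: A clerk has thought that the suspect wondered whether Dana admitted Owen argued with Sofia abruptly last week.

7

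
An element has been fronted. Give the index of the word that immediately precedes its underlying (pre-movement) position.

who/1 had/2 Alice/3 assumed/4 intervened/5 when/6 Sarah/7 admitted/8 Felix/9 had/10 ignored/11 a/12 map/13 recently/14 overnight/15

4

The displaced element is "who" (word 1).
It is linked across 1 clause boundary (Ø).
It functions as the subject of "intervened", so the gap sits immediately after word 4 ("assumed").
Base order: Alice had assumed who intervened when Sarah admitted Felix had ignored a map recently overnight.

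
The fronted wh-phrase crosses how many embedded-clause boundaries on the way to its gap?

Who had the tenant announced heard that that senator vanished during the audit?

"who" is extracted from the subject of "heard".
Boundaries crossed, outermost first: [Ø] — 1 in total.

1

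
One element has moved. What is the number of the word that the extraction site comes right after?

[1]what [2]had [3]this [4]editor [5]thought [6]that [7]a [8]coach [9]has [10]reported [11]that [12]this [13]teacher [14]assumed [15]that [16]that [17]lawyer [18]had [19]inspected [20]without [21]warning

The displaced element is "what" (word 1).
It is linked across 3 clause boundaries (that → that → that).
It functions as the direct object of "inspected", so the gap sits immediately after word 19 ("inspected").
Base order: This editor had thought that a coach has reported that this teacher assumed that that lawyer had inspected what without warning.

19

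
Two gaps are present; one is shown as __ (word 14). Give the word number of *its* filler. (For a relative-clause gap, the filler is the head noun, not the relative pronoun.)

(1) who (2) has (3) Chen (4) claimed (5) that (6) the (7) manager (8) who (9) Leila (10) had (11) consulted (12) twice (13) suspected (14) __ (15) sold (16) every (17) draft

1

The marked gap is the subject of "sold".
Its filler is the fronted wh-phrase "who", at word 1.
(The other dependency links word 7 to a gap after word 11.)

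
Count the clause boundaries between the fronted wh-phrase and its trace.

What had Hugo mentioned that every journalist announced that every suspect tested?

"what" is extracted from the object of "tested".
Boundaries crossed, outermost first: [that], [that] — 2 in total.

2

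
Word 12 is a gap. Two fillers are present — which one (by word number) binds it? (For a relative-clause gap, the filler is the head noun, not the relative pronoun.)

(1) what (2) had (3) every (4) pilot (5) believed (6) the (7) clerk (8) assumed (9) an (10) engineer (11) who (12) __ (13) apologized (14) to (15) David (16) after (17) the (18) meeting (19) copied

The marked gap is inside the relative clause, the subject of "apologized".
Its filler is the head noun "engineer" (via "who"), at word 10.
(The other dependency links word 1 to a gap after word 19.)

10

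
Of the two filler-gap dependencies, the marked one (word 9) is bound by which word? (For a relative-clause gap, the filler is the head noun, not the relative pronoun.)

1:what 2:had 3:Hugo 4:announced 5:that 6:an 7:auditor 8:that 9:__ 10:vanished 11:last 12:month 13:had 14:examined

7

The marked gap is inside the relative clause, the subject of "vanished".
Its filler is the head noun "auditor" (via "that"), at word 7.
(The other dependency links word 1 to a gap after word 14.)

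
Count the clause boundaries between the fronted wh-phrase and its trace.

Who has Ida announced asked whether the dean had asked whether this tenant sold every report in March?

1

"who" is extracted from the subject of "asked".
Boundaries crossed, outermost first: [Ø] — 1 in total.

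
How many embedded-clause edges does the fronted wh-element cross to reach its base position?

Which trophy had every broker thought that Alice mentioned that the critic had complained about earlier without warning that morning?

2

"which trophy" is extracted from the PP object of "complained".
Boundaries crossed, outermost first: [that], [that] — 2 in total.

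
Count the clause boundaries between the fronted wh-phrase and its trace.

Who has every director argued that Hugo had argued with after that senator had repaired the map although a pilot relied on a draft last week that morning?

"who" is extracted from the PP object of "argued".
Boundaries crossed, outermost first: [that] — 1 in total.

1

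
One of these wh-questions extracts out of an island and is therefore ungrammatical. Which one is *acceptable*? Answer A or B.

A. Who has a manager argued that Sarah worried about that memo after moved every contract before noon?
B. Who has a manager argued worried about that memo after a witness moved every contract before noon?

B

In A, the wh-phrase is extracted from inside an adjunct island (introduced by "after"), which blocks movement.
In B, the extraction path crosses only that-complement boundaries, which are transparent.
So B is grammatical.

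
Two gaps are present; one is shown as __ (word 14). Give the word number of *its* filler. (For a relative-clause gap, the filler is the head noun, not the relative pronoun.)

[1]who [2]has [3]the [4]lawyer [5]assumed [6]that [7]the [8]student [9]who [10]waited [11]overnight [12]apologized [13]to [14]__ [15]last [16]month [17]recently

The marked gap is the object of the preposition "to" of "apologized".
Its filler is the fronted wh-phrase "who", at word 1.
(The other dependency links word 8 to a gap after word 9.)

1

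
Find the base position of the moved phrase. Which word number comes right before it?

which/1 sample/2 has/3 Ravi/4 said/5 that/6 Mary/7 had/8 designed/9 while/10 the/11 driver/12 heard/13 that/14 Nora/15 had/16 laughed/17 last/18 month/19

9

The displaced element is "which sample" (word 2).
It is linked across 1 clause boundary (that).
It functions as the direct object of "designed", so the gap sits immediately after word 9 ("designed").
Base order: Ravi has said that Mary had designed which sample while the driver heard that Nora had laughed last month.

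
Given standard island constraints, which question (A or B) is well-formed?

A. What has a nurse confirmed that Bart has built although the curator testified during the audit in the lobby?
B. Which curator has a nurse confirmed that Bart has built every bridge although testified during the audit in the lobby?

In B, the wh-phrase is extracted from inside an adjunct island (introduced by "although"), which blocks movement.
In A, the extraction path crosses only that-complement boundaries, which are transparent.
So A is grammatical.

A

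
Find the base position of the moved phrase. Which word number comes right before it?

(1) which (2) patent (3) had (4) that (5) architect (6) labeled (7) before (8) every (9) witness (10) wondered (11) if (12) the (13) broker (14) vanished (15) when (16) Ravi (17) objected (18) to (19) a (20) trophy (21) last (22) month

The displaced element is "which patent" (word 2).
It functions as the direct object of "labeled", so the gap sits immediately after word 6 ("labeled").
Base order: That architect had labeled which patent before every witness wondered if the broker vanished when Ravi objected to a trophy last month.

6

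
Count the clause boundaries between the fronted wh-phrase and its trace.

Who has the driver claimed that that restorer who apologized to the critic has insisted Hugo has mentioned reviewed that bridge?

3

"who" is extracted from the subject of "reviewed".
Boundaries crossed, outermost first: [that], [Ø], [Ø] — 3 in total.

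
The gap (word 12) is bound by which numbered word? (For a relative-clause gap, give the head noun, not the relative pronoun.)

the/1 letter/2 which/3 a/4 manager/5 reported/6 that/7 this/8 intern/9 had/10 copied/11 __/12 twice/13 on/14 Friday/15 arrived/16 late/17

The gap at 12 is the object of "copied", inside a relative clause.
The relative pronoun is "which" (word 3); it is bound by the head noun immediately before it.
Its filler is the head noun "letter", at word 2.

2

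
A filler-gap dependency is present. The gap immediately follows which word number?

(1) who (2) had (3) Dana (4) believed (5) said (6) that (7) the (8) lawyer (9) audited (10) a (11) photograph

4

The displaced element is "who" (word 1).
It is linked across 1 clause boundary (Ø).
It functions as the subject of "said", so the gap sits immediately after word 4 ("believed").
Base order: Dana had believed that who said that the lawyer audited a photograph.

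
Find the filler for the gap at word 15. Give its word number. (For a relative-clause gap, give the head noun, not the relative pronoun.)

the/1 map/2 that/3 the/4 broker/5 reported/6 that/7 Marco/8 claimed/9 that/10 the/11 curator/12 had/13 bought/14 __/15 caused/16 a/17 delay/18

2

The gap at 15 is the object of "bought", inside a relative clause.
The relative pronoun is "that" (word 3); it is bound by the head noun immediately before it.
Its filler is the head noun "map", at word 2.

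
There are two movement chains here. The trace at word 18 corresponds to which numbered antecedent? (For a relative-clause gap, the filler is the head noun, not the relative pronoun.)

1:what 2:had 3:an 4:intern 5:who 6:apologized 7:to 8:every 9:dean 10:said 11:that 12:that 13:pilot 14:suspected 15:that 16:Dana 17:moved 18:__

The marked gap is the direct object of "moved".
Its filler is the fronted wh-phrase "what", at word 1.
(The other dependency links word 4 to a gap after word 5.)

1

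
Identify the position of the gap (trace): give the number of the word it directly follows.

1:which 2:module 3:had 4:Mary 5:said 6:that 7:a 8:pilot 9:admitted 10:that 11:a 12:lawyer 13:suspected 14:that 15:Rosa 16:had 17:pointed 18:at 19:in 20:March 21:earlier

18

The displaced element is "which module" (word 2).
It is linked across 3 clause boundaries (that → that → that).
It functions as the object of the preposition "at" of "pointed", so the gap sits immediately after word 18 ("at").
Base order: Mary had said that a pilot admitted that a lawyer suspected that Rosa had pointed at which module in March earlier.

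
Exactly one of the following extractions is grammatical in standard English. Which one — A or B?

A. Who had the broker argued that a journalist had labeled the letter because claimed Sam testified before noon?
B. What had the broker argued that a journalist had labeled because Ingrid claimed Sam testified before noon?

B

In A, the wh-phrase is extracted from inside an adjunct island (introduced by "because"), which blocks movement.
In B, the extraction path crosses only that-complement boundaries, which are transparent.
So B is grammatical.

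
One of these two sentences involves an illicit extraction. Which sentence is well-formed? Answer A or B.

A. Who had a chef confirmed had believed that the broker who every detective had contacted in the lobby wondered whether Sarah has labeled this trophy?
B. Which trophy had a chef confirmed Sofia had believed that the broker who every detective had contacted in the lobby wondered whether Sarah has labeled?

A

In B, the wh-phrase is extracted from inside a wh-island (introduced by "whether"), which blocks movement.
In A, the extraction path crosses only that-complement boundaries, which are transparent.
So A is grammatical.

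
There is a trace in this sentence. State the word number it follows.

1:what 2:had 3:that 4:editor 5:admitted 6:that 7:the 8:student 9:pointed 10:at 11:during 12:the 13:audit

The displaced element is "what" (word 1).
It is linked across 1 clause boundary (that).
It functions as the object of the preposition "at" of "pointed", so the gap sits immediately after word 10 ("at").
Base order: That editor had admitted that the student pointed at what during the audit.

10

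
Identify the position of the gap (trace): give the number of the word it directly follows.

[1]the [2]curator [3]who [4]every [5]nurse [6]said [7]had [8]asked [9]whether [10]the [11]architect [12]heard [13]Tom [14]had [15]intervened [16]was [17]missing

6

The displaced element is "the curator" (word 2).
It is linked across 1 clause boundary (Ø).
It functions as the subject of "asked", so the gap sits immediately after word 6 ("said").
Base order: Every nurse said that the curator had asked whether the architect heard Tom had intervened.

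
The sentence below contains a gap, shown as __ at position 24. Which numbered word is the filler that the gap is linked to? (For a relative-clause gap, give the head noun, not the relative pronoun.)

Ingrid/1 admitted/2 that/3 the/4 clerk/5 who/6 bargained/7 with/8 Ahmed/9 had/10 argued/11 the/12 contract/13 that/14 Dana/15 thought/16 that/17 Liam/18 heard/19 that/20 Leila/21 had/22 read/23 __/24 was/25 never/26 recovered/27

13

The gap at 24 is the object of "read", inside a relative clause.
The relative pronoun is "that" (word 14); it is bound by the head noun immediately before it.
Its filler is the head noun "contract", at word 13.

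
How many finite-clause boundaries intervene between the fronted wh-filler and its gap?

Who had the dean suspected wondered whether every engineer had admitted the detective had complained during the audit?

"who" is extracted from the subject of "wondered".
Boundaries crossed, outermost first: [Ø] — 1 in total.

1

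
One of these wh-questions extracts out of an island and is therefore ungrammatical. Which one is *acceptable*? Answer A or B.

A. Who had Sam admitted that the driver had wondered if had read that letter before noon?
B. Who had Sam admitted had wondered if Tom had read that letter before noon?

B

In A, the wh-phrase is extracted from inside a wh-island (introduced by "if"), which blocks movement.
In B, the extraction path crosses only that-complement boundaries, which are transparent.
So B is grammatical.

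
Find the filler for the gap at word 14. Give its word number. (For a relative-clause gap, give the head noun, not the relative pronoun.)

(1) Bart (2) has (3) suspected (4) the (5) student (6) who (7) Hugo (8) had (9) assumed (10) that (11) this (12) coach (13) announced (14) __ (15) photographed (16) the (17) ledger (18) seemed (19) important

The gap at 14 is the subject of "photographed", inside a relative clause.
The relative pronoun is "who" (word 6); it is bound by the head noun immediately before it.
Its filler is the head noun "student", at word 5.

5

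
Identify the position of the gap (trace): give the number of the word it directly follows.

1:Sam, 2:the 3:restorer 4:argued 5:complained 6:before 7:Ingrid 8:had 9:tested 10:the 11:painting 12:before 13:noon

The displaced element is "Sam" (word 1).
It is linked across 1 clause boundary (Ø).
It functions as the subject of "complained", so the gap sits immediately after word 4 ("argued").
Base order: The restorer argued that Sam complained before Ingrid had tested the painting before noon.

4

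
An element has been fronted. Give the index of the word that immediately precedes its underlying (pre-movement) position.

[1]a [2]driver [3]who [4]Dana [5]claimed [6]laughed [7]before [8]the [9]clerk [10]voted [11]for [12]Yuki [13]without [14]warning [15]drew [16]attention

The displaced element is "a driver" (word 2).
It is linked across 1 clause boundary (Ø).
It functions as the subject of "laughed", so the gap sits immediately after word 5 ("claimed").
Base order: Dana claimed that a driver laughed before the clerk voted for Yuki without warning.

5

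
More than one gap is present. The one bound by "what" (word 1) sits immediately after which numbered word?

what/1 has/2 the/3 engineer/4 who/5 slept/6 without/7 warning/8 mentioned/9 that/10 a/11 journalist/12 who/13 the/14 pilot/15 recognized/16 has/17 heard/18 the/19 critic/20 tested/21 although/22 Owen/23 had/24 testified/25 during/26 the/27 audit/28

The displaced element is "what" (word 1).
It is linked across 2 clause boundaries (that → Ø).
It functions as the direct object of "tested", so the gap sits immediately after word 21 ("tested").
Base order: The engineer who slept without warning has mentioned that a journalist who the pilot recognized has heard the critic tested what although Owen had testified during the audit.

21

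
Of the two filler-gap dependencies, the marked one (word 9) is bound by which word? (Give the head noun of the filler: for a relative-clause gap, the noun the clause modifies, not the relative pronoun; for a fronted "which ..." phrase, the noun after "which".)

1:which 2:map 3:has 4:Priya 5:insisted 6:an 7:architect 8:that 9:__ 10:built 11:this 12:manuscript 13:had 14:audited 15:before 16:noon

The marked gap is inside the relative clause, the subject of "built".
Its filler is the head noun "architect" (via "that"), at word 7.
(The other dependency links word 2 to a gap after word 14.)

7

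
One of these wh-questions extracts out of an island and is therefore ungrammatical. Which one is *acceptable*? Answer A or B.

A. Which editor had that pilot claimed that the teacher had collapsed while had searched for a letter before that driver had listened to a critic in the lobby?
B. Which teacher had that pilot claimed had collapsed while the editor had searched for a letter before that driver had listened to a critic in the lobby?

B

In A, the wh-phrase is extracted from inside an adjunct island (introduced by "while"), which blocks movement.
In B, the extraction path crosses only that-complement boundaries, which are transparent.
So B is grammatical.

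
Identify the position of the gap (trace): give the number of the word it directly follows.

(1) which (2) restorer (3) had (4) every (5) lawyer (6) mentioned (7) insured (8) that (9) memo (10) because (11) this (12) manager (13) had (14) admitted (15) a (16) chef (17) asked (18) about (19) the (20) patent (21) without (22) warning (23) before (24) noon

6

The displaced element is "which restorer" (word 2).
It is linked across 1 clause boundary (Ø).
It functions as the subject of "insured", so the gap sits immediately after word 6 ("mentioned").
Base order: Every lawyer had mentioned that which restorer insured that memo because this manager had admitted a chef asked about the patent without warning before noon.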